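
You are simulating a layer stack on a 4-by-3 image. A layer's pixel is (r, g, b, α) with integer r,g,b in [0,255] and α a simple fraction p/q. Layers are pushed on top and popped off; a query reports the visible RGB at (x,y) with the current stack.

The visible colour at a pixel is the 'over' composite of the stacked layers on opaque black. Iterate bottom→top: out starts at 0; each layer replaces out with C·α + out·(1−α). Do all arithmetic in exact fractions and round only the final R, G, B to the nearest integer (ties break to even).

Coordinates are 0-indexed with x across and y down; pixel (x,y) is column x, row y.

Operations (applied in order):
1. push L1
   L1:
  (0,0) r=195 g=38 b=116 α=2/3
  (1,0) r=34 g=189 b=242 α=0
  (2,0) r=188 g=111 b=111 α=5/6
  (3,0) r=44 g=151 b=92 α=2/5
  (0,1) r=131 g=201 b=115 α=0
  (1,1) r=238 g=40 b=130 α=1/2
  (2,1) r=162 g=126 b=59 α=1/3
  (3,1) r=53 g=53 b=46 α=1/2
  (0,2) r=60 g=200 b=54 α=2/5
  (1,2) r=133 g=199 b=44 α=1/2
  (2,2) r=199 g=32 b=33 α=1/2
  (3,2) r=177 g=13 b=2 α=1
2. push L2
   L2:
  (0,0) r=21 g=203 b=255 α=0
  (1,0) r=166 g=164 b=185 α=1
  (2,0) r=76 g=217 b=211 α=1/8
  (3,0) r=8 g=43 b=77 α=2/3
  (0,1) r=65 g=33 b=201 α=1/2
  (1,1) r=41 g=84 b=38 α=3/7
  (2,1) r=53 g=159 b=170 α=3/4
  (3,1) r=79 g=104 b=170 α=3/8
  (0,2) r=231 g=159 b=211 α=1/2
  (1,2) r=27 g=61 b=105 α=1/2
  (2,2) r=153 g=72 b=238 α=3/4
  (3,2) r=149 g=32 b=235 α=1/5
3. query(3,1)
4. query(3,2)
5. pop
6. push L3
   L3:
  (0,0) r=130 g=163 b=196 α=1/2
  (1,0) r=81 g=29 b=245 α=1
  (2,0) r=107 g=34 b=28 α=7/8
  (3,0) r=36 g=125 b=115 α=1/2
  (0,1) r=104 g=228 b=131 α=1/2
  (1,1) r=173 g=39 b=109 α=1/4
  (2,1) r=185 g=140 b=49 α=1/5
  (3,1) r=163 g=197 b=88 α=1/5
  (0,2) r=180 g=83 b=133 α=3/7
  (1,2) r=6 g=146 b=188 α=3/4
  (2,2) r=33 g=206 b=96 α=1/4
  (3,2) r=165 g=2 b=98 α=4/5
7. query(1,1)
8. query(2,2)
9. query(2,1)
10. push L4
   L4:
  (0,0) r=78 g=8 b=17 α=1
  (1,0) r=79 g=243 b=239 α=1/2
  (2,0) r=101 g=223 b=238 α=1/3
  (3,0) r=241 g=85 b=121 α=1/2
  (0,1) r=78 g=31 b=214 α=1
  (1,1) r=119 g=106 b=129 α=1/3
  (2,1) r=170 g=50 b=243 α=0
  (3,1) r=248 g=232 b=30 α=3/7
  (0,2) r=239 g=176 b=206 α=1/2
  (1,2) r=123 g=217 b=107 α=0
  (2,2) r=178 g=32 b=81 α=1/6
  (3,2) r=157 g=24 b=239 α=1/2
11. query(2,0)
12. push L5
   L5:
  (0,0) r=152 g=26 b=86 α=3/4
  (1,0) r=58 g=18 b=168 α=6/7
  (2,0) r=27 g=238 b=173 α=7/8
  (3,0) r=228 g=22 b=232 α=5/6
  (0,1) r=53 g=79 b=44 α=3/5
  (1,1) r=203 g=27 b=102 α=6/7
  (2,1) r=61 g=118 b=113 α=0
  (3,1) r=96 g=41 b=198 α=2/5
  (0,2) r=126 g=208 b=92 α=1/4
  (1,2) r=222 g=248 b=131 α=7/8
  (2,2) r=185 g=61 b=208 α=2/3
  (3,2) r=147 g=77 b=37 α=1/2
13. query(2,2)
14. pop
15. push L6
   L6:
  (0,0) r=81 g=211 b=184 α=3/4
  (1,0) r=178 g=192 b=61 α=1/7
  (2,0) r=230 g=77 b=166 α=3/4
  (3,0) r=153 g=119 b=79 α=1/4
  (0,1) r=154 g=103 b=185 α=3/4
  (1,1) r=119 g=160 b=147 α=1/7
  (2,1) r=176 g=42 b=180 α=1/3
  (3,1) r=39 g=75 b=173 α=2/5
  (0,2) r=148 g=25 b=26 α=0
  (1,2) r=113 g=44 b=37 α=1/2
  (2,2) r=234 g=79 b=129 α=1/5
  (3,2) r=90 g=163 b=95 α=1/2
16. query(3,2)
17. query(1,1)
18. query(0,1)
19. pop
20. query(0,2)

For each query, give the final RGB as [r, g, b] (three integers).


(3,1) stack=L1,L2; from [0,0,0]:
+L1 (α=1/2) → [53/2, 53/2, 23]
+L2 (α=3/8) → [739/16, 889/16, 625/8]
= [46, 56, 78]

query (3,2) [L1,L2] — begin 0,0,0
L1 α=1: [177, 13, 2]
L2 α=1/5: [857/5, 84/5, 243/5]
= [171, 17, 49]

query (1,1) [L1,L3] — begin 0,0,0
L1 α=1/2: [119, 20, 65]
L3 α=1/4: [265/2, 99/4, 76]
→ [132, 25, 76]

query (2,2) [L1,L3] — begin 0,0,0
after L1 α=1/2: [199/2, 16, 33/2]
after L3 α=1/4: [663/8, 127/2, 291/8]
→ [83, 64, 36]

(2,1) stack=L1,L3; from [0,0,0]:
after L1 α=1/3: [54, 42, 59/3]
after L3 α=1/5: [401/5, 308/5, 383/15]
= [80, 62, 26]

(2,0) stack=L1,L3,L4; from [0,0,0]:
L1 α=5/6: [470/3, 185/2, 185/2]
L3 α=7/8: [2717/24, 661/16, 577/16]
L4 α=1/3: [3929/36, 815/8, 827/8]
= [109, 102, 103]

at x=2,y=2 over L1,L3,L4,L5:
L1 α=1/2: [199/2, 16, 33/2]
L3 α=1/4: [663/8, 127/2, 291/8]
L4 α=1/6: [4739/48, 233/4, 701/16]
L5 α=2/3: [22499/144, 721/12, 7357/48]
→ [156, 60, 153]

at x=3,y=2 over L1,L3,L4,L6:
L1 α=1: [177, 13, 2]
L3 α=4/5: [837/5, 21/5, 394/5]
L4 α=1/2: [811/5, 141/10, 1589/10]
L6 α=1/2: [1261/10, 1771/20, 2539/20]
rounded: [126, 89, 127]

(1,1) stack=L1,L3,L4,L6; from [0,0,0]:
after L1 α=1/2: [119, 20, 65]
after L3 α=1/4: [265/2, 99/4, 76]
after L4 α=1/3: [128, 311/6, 281/3]
after L6 α=1/7: [887/7, 471/7, 709/7]
rounded: [127, 67, 101]

query (0,1) [L1,L3,L4,L6] — begin 0,0,0
after L1 α=0: [0, 0, 0]
after L3 α=1/2: [52, 114, 131/2]
after L4 α=1: [78, 31, 214]
after L6 α=3/4: [135, 85, 769/4]
rounded: [135, 85, 192]

(0,2) stack=L1,L3,L4; from [0,0,0]:
after L1 α=2/5: [24, 80, 108/5]
after L3 α=3/7: [636/7, 569/7, 2427/35]
after L4 α=1/2: [2309/14, 1801/14, 9637/70]
rounded: [165, 129, 138]


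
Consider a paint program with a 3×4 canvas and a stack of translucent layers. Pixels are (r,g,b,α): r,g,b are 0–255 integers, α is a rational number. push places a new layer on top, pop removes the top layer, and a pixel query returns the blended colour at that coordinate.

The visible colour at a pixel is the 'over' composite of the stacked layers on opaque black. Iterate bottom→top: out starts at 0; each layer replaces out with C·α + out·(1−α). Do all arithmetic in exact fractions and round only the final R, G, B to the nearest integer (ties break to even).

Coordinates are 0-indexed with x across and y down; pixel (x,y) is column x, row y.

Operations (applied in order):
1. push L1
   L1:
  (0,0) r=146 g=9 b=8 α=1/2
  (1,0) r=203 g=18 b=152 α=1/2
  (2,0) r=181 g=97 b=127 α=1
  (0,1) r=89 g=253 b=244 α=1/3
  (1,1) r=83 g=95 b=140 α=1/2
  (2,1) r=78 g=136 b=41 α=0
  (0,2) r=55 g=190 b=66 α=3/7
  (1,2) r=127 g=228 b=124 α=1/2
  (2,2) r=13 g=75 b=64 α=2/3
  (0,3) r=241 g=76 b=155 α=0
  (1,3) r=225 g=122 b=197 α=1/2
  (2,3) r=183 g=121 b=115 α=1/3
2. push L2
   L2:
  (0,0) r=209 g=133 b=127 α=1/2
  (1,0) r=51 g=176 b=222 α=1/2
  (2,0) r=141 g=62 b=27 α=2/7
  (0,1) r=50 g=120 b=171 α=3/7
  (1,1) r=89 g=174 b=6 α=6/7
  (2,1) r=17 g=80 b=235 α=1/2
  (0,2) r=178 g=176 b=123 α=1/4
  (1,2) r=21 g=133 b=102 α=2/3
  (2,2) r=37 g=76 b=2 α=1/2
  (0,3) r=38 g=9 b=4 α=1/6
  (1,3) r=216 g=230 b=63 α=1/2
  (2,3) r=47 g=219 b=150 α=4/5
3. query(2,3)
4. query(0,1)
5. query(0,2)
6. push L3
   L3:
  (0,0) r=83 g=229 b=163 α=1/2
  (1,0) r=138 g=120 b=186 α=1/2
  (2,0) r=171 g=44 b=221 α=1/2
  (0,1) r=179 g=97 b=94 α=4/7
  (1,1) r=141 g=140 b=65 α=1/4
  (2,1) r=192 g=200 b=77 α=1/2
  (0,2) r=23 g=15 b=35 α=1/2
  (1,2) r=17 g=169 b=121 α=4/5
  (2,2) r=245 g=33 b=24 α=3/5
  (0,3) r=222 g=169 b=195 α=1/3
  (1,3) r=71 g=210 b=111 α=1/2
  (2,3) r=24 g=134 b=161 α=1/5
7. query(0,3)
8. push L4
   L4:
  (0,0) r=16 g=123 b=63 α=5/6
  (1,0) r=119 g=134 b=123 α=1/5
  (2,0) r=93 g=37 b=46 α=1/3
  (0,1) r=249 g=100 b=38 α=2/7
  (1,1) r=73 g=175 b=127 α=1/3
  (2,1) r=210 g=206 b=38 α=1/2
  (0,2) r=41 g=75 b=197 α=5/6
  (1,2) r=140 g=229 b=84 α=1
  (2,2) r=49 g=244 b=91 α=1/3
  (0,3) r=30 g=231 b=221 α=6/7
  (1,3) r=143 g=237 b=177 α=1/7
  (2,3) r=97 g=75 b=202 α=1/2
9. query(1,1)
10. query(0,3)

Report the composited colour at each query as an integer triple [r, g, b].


(2,3) stack=L1,L2; from [0,0,0]:
L1 α=1/3: [61, 121/3, 115/3]
L2 α=4/5: [249/5, 2749/15, 383/3]
rounded: [50, 183, 128]

(0,1) stack=L1,L2; from [0,0,0]:
L1 α=1/3: [89/3, 253/3, 244/3]
L2 α=3/7: [806/21, 2092/21, 2515/21]
→ [38, 100, 120]

(0,2) stack=L1,L2; from [0,0,0]:
L1 α=3/7: [165/7, 570/7, 198/7]
L2 α=1/4: [1741/28, 1471/14, 1455/28]
rounded: [62, 105, 52]

(0,3) stack=L1,L2,L3; from [0,0,0]:
after L1 α=0: [0, 0, 0]
after L2 α=1/6: [19/3, 3/2, 2/3]
after L3 α=1/3: [704/9, 172/3, 589/9]
= [78, 57, 65]

(1,1) stack=L1,L2,L3,L4; from [0,0,0]:
after L1 α=1/2: [83/2, 95/2, 70]
after L2 α=6/7: [1151/14, 2183/14, 106/7]
after L3 α=1/4: [5427/56, 8509/56, 773/28]
after L4 α=1/3: [7471/84, 13409/84, 2551/42]
→ [89, 160, 61]

query (0,3) [L1,L2,L3,L4] — begin 0,0,0
+L1 (α=0) → [0, 0, 0]
+L2 (α=1/6) → [19/3, 3/2, 2/3]
+L3 (α=1/3) → [704/9, 172/3, 589/9]
+L4 (α=6/7) → [332/9, 4330/21, 1789/9]
rounded: [37, 206, 199]


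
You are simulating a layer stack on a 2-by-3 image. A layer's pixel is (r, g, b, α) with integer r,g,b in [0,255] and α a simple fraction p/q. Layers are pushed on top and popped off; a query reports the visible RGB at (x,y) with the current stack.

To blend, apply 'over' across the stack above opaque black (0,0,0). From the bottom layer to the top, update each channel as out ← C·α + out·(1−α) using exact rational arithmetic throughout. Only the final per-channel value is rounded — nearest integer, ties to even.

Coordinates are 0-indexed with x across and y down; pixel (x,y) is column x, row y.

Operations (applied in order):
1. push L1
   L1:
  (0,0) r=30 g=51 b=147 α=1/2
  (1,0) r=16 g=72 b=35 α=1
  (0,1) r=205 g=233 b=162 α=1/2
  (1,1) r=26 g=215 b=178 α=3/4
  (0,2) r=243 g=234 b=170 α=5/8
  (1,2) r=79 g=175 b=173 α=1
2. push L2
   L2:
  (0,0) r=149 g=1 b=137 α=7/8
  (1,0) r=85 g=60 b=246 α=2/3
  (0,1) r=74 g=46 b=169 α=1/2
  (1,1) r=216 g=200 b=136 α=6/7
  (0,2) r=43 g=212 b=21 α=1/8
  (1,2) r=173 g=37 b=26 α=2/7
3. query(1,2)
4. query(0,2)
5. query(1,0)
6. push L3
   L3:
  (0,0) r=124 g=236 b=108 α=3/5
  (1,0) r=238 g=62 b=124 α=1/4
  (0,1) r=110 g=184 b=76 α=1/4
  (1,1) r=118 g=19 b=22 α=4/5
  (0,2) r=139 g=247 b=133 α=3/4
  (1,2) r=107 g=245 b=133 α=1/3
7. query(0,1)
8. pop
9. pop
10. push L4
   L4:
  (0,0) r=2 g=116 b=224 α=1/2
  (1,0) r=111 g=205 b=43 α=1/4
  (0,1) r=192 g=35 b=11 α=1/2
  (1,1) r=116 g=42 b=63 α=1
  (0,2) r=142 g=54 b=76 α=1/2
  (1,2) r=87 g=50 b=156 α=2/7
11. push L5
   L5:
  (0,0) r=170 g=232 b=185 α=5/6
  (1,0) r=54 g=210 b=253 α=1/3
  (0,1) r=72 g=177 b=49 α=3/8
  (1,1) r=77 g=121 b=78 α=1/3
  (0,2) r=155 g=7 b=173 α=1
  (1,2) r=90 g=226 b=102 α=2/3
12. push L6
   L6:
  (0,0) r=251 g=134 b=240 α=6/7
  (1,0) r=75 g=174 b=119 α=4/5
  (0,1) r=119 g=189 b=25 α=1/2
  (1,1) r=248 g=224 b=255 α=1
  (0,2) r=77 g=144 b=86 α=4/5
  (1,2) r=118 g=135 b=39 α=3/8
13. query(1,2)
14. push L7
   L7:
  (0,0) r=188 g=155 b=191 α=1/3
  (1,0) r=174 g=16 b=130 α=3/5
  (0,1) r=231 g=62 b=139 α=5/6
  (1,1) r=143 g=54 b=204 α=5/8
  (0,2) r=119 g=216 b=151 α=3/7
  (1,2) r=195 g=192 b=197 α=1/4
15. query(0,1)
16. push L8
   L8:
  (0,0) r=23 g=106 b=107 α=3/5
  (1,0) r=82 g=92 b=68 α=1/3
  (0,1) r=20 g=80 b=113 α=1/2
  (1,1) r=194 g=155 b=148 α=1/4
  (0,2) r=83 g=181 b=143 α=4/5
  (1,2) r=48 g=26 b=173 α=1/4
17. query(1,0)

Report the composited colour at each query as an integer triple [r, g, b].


(1,2) stack=L1,L2; from [0,0,0]:
L1 α=1: [79, 175, 173]
L2 α=2/7: [741/7, 949/7, 131]
= [106, 136, 131]

(0,2) stack=L1,L2; from [0,0,0]:
after L1 α=5/8: [1215/8, 585/4, 425/4]
after L2 α=1/8: [8849/64, 4943/32, 3059/32]
= [138, 154, 96]

query (1,0) [L1,L2] — begin 0,0,0
after L1 α=1: [16, 72, 35]
after L2 α=2/3: [62, 64, 527/3]
rounded: [62, 64, 176]

query (0,1) [L1,L2,L3] — begin 0,0,0
after L1 α=1/2: [205/2, 233/2, 81]
after L2 α=1/2: [353/4, 325/4, 125]
after L3 α=1/4: [1499/16, 1711/16, 451/4]
→ [94, 107, 113]

at x=1,y=2 over L1,L4,L5,L6:
+L1 (α=1) → [79, 175, 173]
+L4 (α=2/7) → [569/7, 975/7, 1177/7]
+L5 (α=2/3) → [1829/21, 4139/21, 2605/21]
+L6 (α=3/8) → [16579/168, 3650/21, 7741/84]
→ [99, 174, 92]

(0,1) stack=L1,L4,L5,L6,L7; from [0,0,0]:
+L1 (α=1/2) → [205/2, 233/2, 81]
+L4 (α=1/2) → [589/4, 303/4, 46]
+L5 (α=3/8) → [3809/32, 3639/32, 377/8]
+L6 (α=1/2) → [7617/64, 9687/64, 577/16]
+L7 (α=5/6) → [27179/128, 29527/384, 3899/32]
→ [212, 77, 122]

(1,0) stack=L1,L4,L5,L6,L7,L8; from [0,0,0]:
+L1 (α=1) → [16, 72, 35]
+L4 (α=1/4) → [159/4, 421/4, 37]
+L5 (α=1/3) → [89/2, 841/6, 109]
+L6 (α=4/5) → [689/10, 5017/30, 117]
+L7 (α=3/5) → [3299/25, 5737/75, 624/5]
+L8 (α=1/3) → [8648/75, 18374/225, 1588/15]
→ [115, 82, 106]


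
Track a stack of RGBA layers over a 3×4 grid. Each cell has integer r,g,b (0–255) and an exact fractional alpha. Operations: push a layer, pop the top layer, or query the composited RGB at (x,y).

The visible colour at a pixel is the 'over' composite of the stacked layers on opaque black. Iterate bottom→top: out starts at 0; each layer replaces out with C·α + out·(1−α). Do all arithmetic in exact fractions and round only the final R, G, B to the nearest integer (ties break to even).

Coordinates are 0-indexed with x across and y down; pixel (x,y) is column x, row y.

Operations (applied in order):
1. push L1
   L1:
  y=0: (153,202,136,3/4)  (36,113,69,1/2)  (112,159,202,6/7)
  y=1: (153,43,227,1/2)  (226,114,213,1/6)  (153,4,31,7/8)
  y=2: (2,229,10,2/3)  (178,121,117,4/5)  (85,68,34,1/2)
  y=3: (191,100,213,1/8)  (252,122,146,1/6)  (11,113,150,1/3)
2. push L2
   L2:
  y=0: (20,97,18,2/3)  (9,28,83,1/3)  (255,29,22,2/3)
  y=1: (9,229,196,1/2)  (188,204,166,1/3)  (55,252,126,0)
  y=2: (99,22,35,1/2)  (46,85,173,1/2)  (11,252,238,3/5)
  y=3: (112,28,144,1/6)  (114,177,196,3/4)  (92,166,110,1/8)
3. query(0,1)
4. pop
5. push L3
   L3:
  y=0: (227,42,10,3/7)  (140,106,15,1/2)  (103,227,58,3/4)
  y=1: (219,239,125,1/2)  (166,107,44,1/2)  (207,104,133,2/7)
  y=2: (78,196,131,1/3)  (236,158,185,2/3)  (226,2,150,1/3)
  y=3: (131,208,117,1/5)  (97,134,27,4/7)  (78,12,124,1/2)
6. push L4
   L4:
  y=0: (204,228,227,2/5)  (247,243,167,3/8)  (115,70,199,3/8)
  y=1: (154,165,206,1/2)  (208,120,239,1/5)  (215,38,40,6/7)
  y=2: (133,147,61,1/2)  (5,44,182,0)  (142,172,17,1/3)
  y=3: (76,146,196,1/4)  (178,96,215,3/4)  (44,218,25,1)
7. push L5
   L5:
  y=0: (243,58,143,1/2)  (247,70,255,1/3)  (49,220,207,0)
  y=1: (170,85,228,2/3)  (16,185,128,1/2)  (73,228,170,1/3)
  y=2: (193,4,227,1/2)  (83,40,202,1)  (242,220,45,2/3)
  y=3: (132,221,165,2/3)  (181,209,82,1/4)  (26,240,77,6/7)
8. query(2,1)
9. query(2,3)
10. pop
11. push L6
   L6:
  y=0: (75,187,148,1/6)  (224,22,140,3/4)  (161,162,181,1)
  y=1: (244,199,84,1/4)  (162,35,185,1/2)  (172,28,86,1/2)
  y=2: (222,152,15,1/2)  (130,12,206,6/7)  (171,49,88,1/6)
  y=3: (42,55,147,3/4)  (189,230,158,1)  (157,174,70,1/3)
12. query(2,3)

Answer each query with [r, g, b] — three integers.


query (0,1) [L1,L2] — begin 0,0,0
after L1 α=1/2: [153/2, 43/2, 227/2]
after L2 α=1/2: [171/4, 501/4, 619/4]
rounded: [43, 125, 155]

(2,1) stack=L1,L3,L4,L5; from [0,0,0]:
after L1 α=7/8: [1071/8, 7/2, 217/8]
after L3 α=2/7: [8667/56, 451/14, 459/8]
after L4 α=6/7: [80907/392, 3643/98, 2379/56]
after L5 α=1/3: [95215/588, 14815/147, 7139/84]
rounded: [162, 101, 85]

query (2,3) [L1,L3,L4,L5] — begin 0,0,0
+L1 (α=1/3) → [11/3, 113/3, 50]
+L3 (α=1/2) → [245/6, 149/6, 87]
+L4 (α=1) → [44, 218, 25]
+L5 (α=6/7) → [200/7, 1658/7, 487/7]
rounded: [29, 237, 70]

query (2,3) [L1,L3,L4,L6] — begin 0,0,0
+L1 (α=1/3) → [11/3, 113/3, 50]
+L3 (α=1/2) → [245/6, 149/6, 87]
+L4 (α=1) → [44, 218, 25]
+L6 (α=1/3) → [245/3, 610/3, 40]
rounded: [82, 203, 40]


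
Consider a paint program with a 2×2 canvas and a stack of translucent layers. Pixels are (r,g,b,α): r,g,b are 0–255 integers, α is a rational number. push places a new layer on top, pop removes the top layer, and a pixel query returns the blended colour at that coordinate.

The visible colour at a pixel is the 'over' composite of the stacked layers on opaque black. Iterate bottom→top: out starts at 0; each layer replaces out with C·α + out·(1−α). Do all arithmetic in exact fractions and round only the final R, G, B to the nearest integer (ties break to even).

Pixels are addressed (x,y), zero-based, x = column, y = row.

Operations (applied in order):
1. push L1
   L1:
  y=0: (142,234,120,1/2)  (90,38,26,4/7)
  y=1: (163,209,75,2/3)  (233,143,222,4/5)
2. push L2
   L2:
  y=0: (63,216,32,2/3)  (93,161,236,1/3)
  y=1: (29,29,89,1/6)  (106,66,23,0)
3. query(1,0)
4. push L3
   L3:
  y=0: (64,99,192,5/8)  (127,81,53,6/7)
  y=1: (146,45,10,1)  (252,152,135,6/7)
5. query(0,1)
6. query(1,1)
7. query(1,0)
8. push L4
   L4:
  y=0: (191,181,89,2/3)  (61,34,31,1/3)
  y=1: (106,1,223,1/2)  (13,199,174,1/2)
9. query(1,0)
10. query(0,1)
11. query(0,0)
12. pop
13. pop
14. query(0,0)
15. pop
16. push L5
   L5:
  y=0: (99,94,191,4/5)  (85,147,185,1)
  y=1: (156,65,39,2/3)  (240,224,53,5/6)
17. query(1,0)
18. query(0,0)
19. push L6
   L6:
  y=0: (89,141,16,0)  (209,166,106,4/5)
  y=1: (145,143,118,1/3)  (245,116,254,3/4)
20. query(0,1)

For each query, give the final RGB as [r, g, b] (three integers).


at x=1,y=0 over L1,L2:
after L1 α=4/7: [360/7, 152/7, 104/7]
after L2 α=1/3: [457/7, 477/7, 620/7]
= [65, 68, 89]

at x=0,y=1 over L1,L2,L3:
after L1 α=2/3: [326/3, 418/3, 50]
after L2 α=1/6: [1717/18, 2177/18, 113/2]
after L3 α=1: [146, 45, 10]
= [146, 45, 10]

at x=1,y=1 over L1,L2,L3:
+L1 (α=4/5) → [932/5, 572/5, 888/5]
+L2 (α=0) → [932/5, 572/5, 888/5]
+L3 (α=6/7) → [8492/35, 5132/35, 4938/35]
rounded: [243, 147, 141]

query (1,0) [L1,L2,L3] — begin 0,0,0
L1 α=4/7: [360/7, 152/7, 104/7]
L2 α=1/3: [457/7, 477/7, 620/7]
L3 α=6/7: [5791/49, 3879/49, 2846/49]
→ [118, 79, 58]

at x=1,y=0 over L1,L2,L3,L4:
after L1 α=4/7: [360/7, 152/7, 104/7]
after L2 α=1/3: [457/7, 477/7, 620/7]
after L3 α=6/7: [5791/49, 3879/49, 2846/49]
after L4 α=1/3: [4857/49, 9424/147, 7211/147]
→ [99, 64, 49]

at x=0,y=1 over L1,L2,L3,L4:
L1 α=2/3: [326/3, 418/3, 50]
L2 α=1/6: [1717/18, 2177/18, 113/2]
L3 α=1: [146, 45, 10]
L4 α=1/2: [126, 23, 233/2]
rounded: [126, 23, 116]

(0,0) stack=L1,L2,L3,L4; from [0,0,0]:
+L1 (α=1/2) → [71, 117, 60]
+L2 (α=2/3) → [197/3, 183, 124/3]
+L3 (α=5/8) → [517/8, 261/2, 271/2]
+L4 (α=2/3) → [1191/8, 985/6, 209/2]
rounded: [149, 164, 104]

(0,0) stack=L1,L2; from [0,0,0]:
+L1 (α=1/2) → [71, 117, 60]
+L2 (α=2/3) → [197/3, 183, 124/3]
= [66, 183, 41]

at x=1,y=0 over L1,L5:
L1 α=4/7: [360/7, 152/7, 104/7]
L5 α=1: [85, 147, 185]
rounded: [85, 147, 185]

at x=0,y=0 over L1,L5:
+L1 (α=1/2) → [71, 117, 60]
+L5 (α=4/5) → [467/5, 493/5, 824/5]
= [93, 99, 165]

(0,1) stack=L1,L5,L6; from [0,0,0]:
L1 α=2/3: [326/3, 418/3, 50]
L5 α=2/3: [1262/9, 808/9, 128/3]
L6 α=1/3: [3829/27, 2903/27, 610/9]
rounded: [142, 108, 68]


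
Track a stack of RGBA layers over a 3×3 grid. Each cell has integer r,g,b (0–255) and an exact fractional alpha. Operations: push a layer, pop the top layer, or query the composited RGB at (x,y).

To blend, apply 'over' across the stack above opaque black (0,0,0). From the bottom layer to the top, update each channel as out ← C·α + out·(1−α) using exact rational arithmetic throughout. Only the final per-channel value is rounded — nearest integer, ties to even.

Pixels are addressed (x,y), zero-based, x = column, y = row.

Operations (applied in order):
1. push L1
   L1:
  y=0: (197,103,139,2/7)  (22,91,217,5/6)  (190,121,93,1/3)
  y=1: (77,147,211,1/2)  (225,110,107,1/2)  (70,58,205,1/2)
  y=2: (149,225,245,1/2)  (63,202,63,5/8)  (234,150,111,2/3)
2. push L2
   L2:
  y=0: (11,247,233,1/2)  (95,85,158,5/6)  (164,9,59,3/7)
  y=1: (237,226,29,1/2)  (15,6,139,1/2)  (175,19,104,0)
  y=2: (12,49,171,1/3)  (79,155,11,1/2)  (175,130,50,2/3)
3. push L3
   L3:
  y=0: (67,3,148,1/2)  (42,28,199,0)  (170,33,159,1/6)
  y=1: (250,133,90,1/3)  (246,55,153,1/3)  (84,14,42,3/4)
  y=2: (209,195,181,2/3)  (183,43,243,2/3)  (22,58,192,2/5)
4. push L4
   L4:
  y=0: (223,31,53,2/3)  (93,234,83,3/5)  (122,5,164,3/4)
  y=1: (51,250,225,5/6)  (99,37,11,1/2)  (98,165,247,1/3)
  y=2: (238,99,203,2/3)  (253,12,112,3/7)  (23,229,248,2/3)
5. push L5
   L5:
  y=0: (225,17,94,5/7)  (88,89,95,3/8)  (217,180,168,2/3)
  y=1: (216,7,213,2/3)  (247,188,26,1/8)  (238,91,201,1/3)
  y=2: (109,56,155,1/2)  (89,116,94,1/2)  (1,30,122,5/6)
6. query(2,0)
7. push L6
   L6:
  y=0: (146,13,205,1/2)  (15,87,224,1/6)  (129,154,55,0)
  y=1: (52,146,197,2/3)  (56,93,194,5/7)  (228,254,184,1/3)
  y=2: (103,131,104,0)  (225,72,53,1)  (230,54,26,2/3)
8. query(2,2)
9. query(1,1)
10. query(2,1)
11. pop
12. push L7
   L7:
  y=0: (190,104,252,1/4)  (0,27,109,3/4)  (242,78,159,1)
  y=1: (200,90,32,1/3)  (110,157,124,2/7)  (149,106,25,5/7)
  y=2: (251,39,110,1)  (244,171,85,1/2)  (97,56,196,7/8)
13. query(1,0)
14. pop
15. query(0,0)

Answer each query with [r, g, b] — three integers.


at x=2,y=0 over L1,L2,L3,L4,L5:
+L1 (α=1/3) → [190/3, 121/3, 31]
+L2 (α=3/7) → [2236/21, 565/21, 43]
+L3 (α=1/6) → [7375/63, 1759/63, 187/3]
+L4 (α=3/4) → [30433/252, 676/63, 1663/12]
+L5 (α=2/3) → [139801/756, 23356/189, 5695/36]
→ [185, 124, 158]

(2,2) stack=L1,L2,L3,L4,L5,L6; from [0,0,0]:
L1 α=2/3: [156, 100, 74]
L2 α=2/3: [506/3, 120, 58]
L3 α=2/5: [110, 476/5, 558/5]
L4 α=2/3: [52, 922/5, 3038/15]
L5 α=5/6: [19/2, 836/15, 6094/45]
L6 α=2/3: [313/2, 2456/45, 8434/135]
rounded: [156, 55, 62]

at x=1,y=1 over L1,L2,L3,L4,L5,L6:
L1 α=1/2: [225/2, 55, 107/2]
L2 α=1/2: [255/4, 61/2, 385/4]
L3 α=1/3: [249/2, 116/3, 691/6]
L4 α=1/2: [447/4, 227/6, 757/12]
L5 α=1/8: [4117/32, 2717/48, 5611/96]
L6 α=5/7: [8597/112, 13877/168, 7453/48]
= [77, 83, 155]

(2,1) stack=L1,L2,L3,L4,L5,L6; from [0,0,0]:
L1 α=1/2: [35, 29, 205/2]
L2 α=0: [35, 29, 205/2]
L3 α=3/4: [287/4, 71/4, 457/8]
L4 α=1/3: [161/2, 401/6, 1445/12]
L5 α=1/3: [133, 674/9, 2651/18]
L6 α=1/3: [494/3, 3634/27, 4307/27]
= [165, 135, 160]

(1,0) stack=L1,L2,L3,L4,L5,L7; from [0,0,0]:
L1 α=5/6: [55/3, 455/6, 1085/6]
L2 α=5/6: [740/9, 3005/36, 5825/36]
L3 α=0: [740/9, 3005/36, 5825/36]
L4 α=3/5: [3991/45, 15641/90, 10307/90]
L5 α=3/8: [6367/72, 20447/144, 15437/144]
L7 α=3/4: [6367/288, 32111/576, 62525/576]
= [22, 56, 109]

at x=0,y=0 over L1,L2,L3,L4,L5:
+L1 (α=2/7) → [394/7, 206/7, 278/7]
+L2 (α=1/2) → [471/14, 1935/14, 1909/14]
+L3 (α=1/2) → [1409/28, 1977/28, 3981/28]
+L4 (α=2/3) → [13897/84, 3713/84, 6949/84]
+L5 (α=5/7) → [61147/294, 7283/294, 26689/294]
rounded: [208, 25, 91]


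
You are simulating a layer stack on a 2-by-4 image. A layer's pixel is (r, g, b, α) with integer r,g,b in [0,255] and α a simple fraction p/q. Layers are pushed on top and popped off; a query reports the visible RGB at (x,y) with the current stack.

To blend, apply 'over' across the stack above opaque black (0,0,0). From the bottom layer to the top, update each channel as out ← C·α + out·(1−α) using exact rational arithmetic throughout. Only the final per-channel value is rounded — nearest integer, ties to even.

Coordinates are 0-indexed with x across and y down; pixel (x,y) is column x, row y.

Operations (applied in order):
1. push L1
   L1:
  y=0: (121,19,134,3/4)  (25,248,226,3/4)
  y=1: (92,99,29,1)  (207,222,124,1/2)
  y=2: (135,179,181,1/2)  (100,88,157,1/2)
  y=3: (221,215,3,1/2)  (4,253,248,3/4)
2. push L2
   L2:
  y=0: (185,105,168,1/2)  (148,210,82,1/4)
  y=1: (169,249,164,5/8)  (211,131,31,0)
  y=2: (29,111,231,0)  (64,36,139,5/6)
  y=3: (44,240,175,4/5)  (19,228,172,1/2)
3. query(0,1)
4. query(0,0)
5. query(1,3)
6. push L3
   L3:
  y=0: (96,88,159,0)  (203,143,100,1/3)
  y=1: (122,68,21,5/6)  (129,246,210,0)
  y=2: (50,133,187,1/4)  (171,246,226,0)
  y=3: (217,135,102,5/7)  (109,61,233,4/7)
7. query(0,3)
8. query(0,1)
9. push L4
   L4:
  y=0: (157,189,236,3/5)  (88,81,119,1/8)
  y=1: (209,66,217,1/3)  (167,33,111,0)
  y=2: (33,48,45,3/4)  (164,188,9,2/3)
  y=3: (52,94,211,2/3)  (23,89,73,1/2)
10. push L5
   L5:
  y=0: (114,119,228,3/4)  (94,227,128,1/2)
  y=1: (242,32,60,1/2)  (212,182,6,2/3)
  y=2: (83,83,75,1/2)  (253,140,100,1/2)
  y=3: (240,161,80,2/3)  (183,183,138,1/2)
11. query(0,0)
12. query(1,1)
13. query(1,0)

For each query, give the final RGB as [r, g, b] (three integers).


query (0,1) [L1,L2] — begin 0,0,0
+L1 (α=1) → [92, 99, 29]
+L2 (α=5/8) → [1121/8, 771/4, 907/8]
→ [140, 193, 113]

(0,0) stack=L1,L2; from [0,0,0]:
after L1 α=3/4: [363/4, 57/4, 201/2]
after L2 α=1/2: [1103/8, 477/8, 537/4]
rounded: [138, 60, 134]

(1,3) stack=L1,L2; from [0,0,0]:
+L1 (α=3/4) → [3, 759/4, 186]
+L2 (α=1/2) → [11, 1671/8, 179]
rounded: [11, 209, 179]

at x=0,y=3 over L1,L2,L3:
+L1 (α=1/2) → [221/2, 215/2, 3/2]
+L2 (α=4/5) → [573/10, 427/2, 1403/10]
+L3 (α=5/7) → [5998/35, 1102/7, 3953/35]
→ [171, 157, 113]

at x=0,y=1 over L1,L2,L3:
L1 α=1: [92, 99, 29]
L2 α=5/8: [1121/8, 771/4, 907/8]
L3 α=5/6: [6001/48, 2131/24, 1747/48]
rounded: [125, 89, 36]

query (0,0) [L1,L2,L3,L4,L5] — begin 0,0,0
after L1 α=3/4: [363/4, 57/4, 201/2]
after L2 α=1/2: [1103/8, 477/8, 537/4]
after L3 α=0: [1103/8, 477/8, 537/4]
after L4 α=3/5: [2987/20, 549/4, 1953/10]
after L5 α=3/4: [9827/80, 1977/16, 8793/40]
rounded: [123, 124, 220]

(1,1) stack=L1,L2,L3,L4,L5; from [0,0,0]:
after L1 α=1/2: [207/2, 111, 62]
after L2 α=0: [207/2, 111, 62]
after L3 α=0: [207/2, 111, 62]
after L4 α=0: [207/2, 111, 62]
after L5 α=2/3: [1055/6, 475/3, 74/3]
rounded: [176, 158, 25]

at x=1,y=0 over L1,L2,L3,L4,L5:
L1 α=3/4: [75/4, 186, 339/2]
L2 α=1/4: [817/16, 192, 1181/8]
L3 α=1/3: [2441/24, 527/3, 527/4]
L4 α=1/8: [19199/192, 983/6, 4165/32]
L5 α=1/2: [37247/384, 2345/12, 8261/64]
→ [97, 195, 129]


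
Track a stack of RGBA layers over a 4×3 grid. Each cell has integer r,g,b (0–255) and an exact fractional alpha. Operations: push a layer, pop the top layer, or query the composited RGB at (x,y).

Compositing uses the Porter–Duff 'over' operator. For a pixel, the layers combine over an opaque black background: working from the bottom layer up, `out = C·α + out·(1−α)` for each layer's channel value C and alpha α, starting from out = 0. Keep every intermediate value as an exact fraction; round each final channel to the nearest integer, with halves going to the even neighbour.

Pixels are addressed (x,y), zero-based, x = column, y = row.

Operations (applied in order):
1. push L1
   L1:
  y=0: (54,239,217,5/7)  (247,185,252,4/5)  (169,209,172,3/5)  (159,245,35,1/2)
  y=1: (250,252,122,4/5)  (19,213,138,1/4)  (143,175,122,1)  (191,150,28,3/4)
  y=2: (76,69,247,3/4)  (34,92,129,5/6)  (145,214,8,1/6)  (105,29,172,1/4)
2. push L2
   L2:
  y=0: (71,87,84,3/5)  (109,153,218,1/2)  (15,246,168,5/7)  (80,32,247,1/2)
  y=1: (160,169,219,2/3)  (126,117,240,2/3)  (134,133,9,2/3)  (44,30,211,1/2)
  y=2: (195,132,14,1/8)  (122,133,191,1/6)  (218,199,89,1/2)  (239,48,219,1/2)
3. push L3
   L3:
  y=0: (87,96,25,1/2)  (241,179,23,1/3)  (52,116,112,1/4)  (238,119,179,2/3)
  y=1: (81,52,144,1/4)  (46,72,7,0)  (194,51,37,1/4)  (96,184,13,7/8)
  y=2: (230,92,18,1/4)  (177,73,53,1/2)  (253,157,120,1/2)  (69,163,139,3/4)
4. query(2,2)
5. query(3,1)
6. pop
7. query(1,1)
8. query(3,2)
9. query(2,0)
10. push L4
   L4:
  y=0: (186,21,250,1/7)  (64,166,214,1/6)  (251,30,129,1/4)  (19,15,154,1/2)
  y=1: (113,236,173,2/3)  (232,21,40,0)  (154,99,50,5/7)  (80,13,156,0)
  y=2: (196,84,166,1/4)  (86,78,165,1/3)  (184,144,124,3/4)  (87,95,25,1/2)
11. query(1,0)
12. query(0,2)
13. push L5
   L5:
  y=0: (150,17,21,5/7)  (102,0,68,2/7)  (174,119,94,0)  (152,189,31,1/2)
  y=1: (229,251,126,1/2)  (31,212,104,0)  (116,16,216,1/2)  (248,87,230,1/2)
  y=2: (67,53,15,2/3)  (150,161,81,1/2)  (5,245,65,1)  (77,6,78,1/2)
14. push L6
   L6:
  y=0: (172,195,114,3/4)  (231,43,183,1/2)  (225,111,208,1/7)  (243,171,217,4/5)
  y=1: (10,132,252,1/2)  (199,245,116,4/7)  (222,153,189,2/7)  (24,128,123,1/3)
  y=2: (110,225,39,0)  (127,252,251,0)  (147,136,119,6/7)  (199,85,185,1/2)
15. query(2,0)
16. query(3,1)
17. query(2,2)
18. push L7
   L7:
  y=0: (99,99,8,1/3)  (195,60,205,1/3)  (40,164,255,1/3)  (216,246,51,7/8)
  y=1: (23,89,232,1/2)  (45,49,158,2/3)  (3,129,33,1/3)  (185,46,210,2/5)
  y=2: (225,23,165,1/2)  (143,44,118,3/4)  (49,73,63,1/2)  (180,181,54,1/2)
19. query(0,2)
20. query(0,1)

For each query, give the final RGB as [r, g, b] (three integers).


query (2,2) [L1,L2,L3] — begin 0,0,0
L1 α=1/6: [145/6, 107/3, 4/3]
L2 α=1/2: [1453/12, 352/3, 271/6]
L3 α=1/2: [4489/24, 823/6, 991/12]
rounded: [187, 137, 83]

(3,1) stack=L1,L2,L3; from [0,0,0]:
after L1 α=3/4: [573/4, 225/2, 21]
after L2 α=1/2: [749/8, 285/4, 116]
after L3 α=7/8: [6125/64, 5437/32, 207/8]
→ [96, 170, 26]

at x=1,y=1 over L1,L2:
after L1 α=1/4: [19/4, 213/4, 69/2]
after L2 α=2/3: [1027/12, 383/4, 343/2]
= [86, 96, 172]

query (3,2) [L1,L2] — begin 0,0,0
L1 α=1/4: [105/4, 29/4, 43]
L2 α=1/2: [1061/8, 221/8, 131]
→ [133, 28, 131]

at x=2,y=0 over L1,L2:
after L1 α=3/5: [507/5, 627/5, 516/5]
after L2 α=5/7: [1389/35, 7404/35, 5232/35]
→ [40, 212, 149]

(1,0) stack=L1,L2,L4; from [0,0,0]:
after L1 α=4/5: [988/5, 148, 1008/5]
after L2 α=1/2: [1533/10, 301/2, 1049/5]
after L4 α=1/6: [1661/12, 1837/12, 421/2]
= [138, 153, 210]

(0,2) stack=L1,L2,L4; from [0,0,0]:
after L1 α=3/4: [57, 207/4, 741/4]
after L2 α=1/8: [297/4, 1977/32, 5243/32]
after L4 α=1/4: [1675/16, 8619/128, 21041/128]
→ [105, 67, 164]

query (2,0) [L1,L2,L4,L5,L6] — begin 0,0,0
after L1 α=3/5: [507/5, 627/5, 516/5]
after L2 α=5/7: [1389/35, 7404/35, 5232/35]
after L4 α=1/4: [3238/35, 11631/70, 20211/140]
after L5 α=0: [3238/35, 11631/70, 20211/140]
after L6 α=1/7: [27303/245, 38778/245, 75193/490]
rounded: [111, 158, 153]

query (3,1) [L1,L2,L4,L5,L6] — begin 0,0,0
after L1 α=3/4: [573/4, 225/2, 21]
after L2 α=1/2: [749/8, 285/4, 116]
after L4 α=0: [749/8, 285/4, 116]
after L5 α=1/2: [2733/16, 633/8, 173]
after L6 α=1/3: [975/8, 1145/12, 469/3]
= [122, 95, 156]

(2,2) stack=L1,L2,L4,L5,L6; from [0,0,0]:
+L1 (α=1/6) → [145/6, 107/3, 4/3]
+L2 (α=1/2) → [1453/12, 352/3, 271/6]
+L4 (α=3/4) → [8077/48, 412/3, 2503/24]
+L5 (α=1) → [5, 245, 65]
+L6 (α=6/7) → [887/7, 1061/7, 779/7]
rounded: [127, 152, 111]

query (0,2) [L1,L2,L4,L5,L6,L7] — begin 0,0,0
+L1 (α=3/4) → [57, 207/4, 741/4]
+L2 (α=1/8) → [297/4, 1977/32, 5243/32]
+L4 (α=1/4) → [1675/16, 8619/128, 21041/128]
+L5 (α=2/3) → [1273/16, 22187/384, 24881/384]
+L6 (α=0) → [1273/16, 22187/384, 24881/384]
+L7 (α=1/2) → [4873/32, 31019/768, 88241/768]
→ [152, 40, 115]

query (0,1) [L1,L2,L4,L5,L6,L7] — begin 0,0,0
after L1 α=4/5: [200, 1008/5, 488/5]
after L2 α=2/3: [520/3, 2698/15, 2678/15]
after L4 α=2/3: [1198/9, 9778/45, 7868/45]
after L5 α=1/2: [3259/18, 21073/90, 6769/45]
after L6 α=1/2: [3439/36, 32953/180, 18109/90]
after L7 α=1/2: [4267/72, 48973/360, 38989/180]
= [59, 136, 217]


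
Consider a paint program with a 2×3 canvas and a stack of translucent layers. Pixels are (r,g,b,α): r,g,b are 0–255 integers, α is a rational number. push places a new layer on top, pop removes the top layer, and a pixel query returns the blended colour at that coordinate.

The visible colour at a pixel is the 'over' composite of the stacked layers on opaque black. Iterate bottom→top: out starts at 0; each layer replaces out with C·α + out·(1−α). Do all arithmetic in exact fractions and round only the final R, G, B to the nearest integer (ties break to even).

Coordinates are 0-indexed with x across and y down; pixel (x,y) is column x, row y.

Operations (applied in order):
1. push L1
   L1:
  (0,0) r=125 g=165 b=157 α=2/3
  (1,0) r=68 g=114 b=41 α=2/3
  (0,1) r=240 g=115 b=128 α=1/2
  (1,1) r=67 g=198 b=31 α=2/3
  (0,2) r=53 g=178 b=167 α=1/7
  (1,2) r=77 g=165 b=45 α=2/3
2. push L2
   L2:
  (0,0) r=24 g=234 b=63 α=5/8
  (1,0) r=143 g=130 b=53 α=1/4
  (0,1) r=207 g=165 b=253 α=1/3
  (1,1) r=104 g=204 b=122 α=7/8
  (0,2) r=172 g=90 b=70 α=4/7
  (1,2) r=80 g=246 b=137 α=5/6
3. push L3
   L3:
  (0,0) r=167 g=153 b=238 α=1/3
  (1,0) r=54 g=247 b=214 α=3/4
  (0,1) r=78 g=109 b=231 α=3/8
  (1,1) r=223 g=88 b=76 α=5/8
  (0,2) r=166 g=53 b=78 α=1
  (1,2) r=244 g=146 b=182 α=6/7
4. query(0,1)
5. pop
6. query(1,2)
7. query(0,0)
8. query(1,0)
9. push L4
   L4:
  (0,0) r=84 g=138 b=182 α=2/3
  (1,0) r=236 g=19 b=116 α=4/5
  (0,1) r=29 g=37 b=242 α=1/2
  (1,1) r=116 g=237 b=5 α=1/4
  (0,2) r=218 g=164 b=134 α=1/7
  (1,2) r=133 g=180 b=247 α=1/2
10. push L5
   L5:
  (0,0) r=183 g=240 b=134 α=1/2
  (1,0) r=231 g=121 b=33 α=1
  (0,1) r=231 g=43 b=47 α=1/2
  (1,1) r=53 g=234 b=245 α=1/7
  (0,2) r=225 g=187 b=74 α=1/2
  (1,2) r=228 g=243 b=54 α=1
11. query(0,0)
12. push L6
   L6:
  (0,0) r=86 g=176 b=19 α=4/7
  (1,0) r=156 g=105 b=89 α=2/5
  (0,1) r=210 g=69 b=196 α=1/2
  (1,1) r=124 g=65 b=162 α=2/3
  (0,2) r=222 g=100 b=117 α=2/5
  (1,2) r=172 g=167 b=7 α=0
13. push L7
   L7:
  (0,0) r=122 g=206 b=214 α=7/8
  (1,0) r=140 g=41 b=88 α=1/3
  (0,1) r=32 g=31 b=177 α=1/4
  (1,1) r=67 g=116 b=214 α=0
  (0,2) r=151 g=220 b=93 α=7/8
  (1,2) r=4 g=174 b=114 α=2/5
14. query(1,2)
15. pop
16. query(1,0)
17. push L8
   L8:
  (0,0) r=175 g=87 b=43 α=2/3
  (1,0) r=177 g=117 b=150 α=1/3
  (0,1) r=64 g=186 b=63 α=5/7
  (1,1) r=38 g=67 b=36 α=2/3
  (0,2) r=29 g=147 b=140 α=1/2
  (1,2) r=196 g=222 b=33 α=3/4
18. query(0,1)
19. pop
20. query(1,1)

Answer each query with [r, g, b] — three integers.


query (0,1) [L1,L2,L3] — begin 0,0,0
+L1 (α=1/2) → [120, 115/2, 64]
+L2 (α=1/3) → [149, 280/3, 127]
+L3 (α=3/8) → [979/8, 2381/24, 166]
→ [122, 99, 166]

(1,2) stack=L1,L2; from [0,0,0]:
+L1 (α=2/3) → [154/3, 110, 30]
+L2 (α=5/6) → [677/9, 670/3, 715/6]
→ [75, 223, 119]

query (0,0) [L1,L2] — begin 0,0,0
L1 α=2/3: [250/3, 110, 314/3]
L2 α=5/8: [185/4, 375/2, 629/8]
→ [46, 188, 79]

(1,0) stack=L1,L2; from [0,0,0]:
+L1 (α=2/3) → [136/3, 76, 82/3]
+L2 (α=1/4) → [279/4, 179/2, 135/4]
→ [70, 90, 34]

(0,0) stack=L1,L2,L4,L5; from [0,0,0]:
after L1 α=2/3: [250/3, 110, 314/3]
after L2 α=5/8: [185/4, 375/2, 629/8]
after L4 α=2/3: [857/12, 309/2, 3541/24]
after L5 α=1/2: [3053/24, 789/4, 6757/48]
→ [127, 197, 141]

query (1,2) [L1,L2,L4,L5,L6,L7] — begin 0,0,0
+L1 (α=2/3) → [154/3, 110, 30]
+L2 (α=5/6) → [677/9, 670/3, 715/6]
+L4 (α=1/2) → [937/9, 605/3, 2197/12]
+L5 (α=1) → [228, 243, 54]
+L6 (α=0) → [228, 243, 54]
+L7 (α=2/5) → [692/5, 1077/5, 78]
= [138, 215, 78]

(1,0) stack=L1,L2,L4,L5,L6; from [0,0,0]:
after L1 α=2/3: [136/3, 76, 82/3]
after L2 α=1/4: [279/4, 179/2, 135/4]
after L4 α=4/5: [811/4, 331/10, 1991/20]
after L5 α=1: [231, 121, 33]
after L6 α=2/5: [201, 573/5, 277/5]
rounded: [201, 115, 55]

at x=0,y=1 over L1,L2,L4,L5,L6,L8:
L1 α=1/2: [120, 115/2, 64]
L2 α=1/3: [149, 280/3, 127]
L4 α=1/2: [89, 391/6, 369/2]
L5 α=1/2: [160, 649/12, 463/4]
L6 α=1/2: [185, 1477/24, 1247/8]
L8 α=5/7: [690/7, 12637/84, 2507/28]
= [99, 150, 90]

at x=1,y=1 over L1,L2,L4,L5,L6:
+L1 (α=2/3) → [134/3, 132, 62/3]
+L2 (α=7/8) → [1159/12, 195, 328/3]
+L4 (α=1/4) → [1623/16, 411/2, 333/4]
+L5 (α=1/7) → [5293/56, 1467/7, 1489/14]
+L6 (α=2/3) → [19181/168, 2377/21, 6025/42]
rounded: [114, 113, 143]


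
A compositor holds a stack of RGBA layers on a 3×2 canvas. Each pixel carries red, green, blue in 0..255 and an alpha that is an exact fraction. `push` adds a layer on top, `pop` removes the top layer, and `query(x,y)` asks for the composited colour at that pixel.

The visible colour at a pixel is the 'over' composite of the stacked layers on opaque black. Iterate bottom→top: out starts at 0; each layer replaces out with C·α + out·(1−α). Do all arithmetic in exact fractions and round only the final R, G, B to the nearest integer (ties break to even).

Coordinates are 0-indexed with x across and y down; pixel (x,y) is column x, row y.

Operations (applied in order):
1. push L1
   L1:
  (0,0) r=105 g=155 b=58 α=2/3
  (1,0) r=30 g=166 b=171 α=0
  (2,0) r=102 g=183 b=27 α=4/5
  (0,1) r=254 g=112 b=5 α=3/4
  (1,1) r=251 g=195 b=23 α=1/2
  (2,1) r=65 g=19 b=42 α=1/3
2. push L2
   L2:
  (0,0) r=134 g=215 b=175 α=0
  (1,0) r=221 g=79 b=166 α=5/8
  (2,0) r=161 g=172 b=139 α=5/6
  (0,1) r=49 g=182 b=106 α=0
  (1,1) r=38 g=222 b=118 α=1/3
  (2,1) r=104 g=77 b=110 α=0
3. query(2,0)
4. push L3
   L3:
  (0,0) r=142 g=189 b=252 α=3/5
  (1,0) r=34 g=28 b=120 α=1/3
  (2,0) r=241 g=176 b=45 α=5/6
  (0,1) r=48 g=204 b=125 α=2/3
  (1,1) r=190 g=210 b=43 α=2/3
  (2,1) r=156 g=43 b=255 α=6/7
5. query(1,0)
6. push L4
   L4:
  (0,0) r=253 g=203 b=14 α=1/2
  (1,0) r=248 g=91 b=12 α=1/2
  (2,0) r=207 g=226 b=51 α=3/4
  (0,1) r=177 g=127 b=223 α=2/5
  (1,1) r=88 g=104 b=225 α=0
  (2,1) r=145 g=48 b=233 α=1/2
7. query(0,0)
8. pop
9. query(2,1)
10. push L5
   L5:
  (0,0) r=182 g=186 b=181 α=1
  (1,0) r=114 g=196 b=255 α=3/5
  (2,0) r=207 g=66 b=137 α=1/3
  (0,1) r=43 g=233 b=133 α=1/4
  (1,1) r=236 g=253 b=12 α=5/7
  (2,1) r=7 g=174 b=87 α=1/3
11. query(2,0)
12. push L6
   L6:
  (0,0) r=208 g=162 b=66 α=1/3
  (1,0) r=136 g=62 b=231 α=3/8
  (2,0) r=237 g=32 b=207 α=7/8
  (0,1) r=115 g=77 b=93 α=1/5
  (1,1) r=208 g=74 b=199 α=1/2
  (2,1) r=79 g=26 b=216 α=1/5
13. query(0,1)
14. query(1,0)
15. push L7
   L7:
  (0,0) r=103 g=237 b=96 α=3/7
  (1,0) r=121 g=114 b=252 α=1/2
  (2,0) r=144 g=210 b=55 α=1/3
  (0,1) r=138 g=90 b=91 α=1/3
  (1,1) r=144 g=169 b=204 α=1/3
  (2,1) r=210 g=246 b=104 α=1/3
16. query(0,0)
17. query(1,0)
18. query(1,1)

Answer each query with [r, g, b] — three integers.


query (2,0) [L1,L2] — begin 0,0,0
after L1 α=4/5: [408/5, 732/5, 108/5]
after L2 α=5/6: [4433/30, 2516/15, 3583/30]
→ [148, 168, 119]

(1,0) stack=L1,L2,L3; from [0,0,0]:
after L1 α=0: [0, 0, 0]
after L2 α=5/8: [1105/8, 395/8, 415/4]
after L3 α=1/3: [1241/12, 169/4, 655/6]
rounded: [103, 42, 109]

query (0,0) [L1,L2,L3,L4] — begin 0,0,0
+L1 (α=2/3) → [70, 310/3, 116/3]
+L2 (α=0) → [70, 310/3, 116/3]
+L3 (α=3/5) → [566/5, 2321/15, 500/3]
+L4 (α=1/2) → [1831/10, 2683/15, 271/3]
→ [183, 179, 90]

(2,1) stack=L1,L2,L3; from [0,0,0]:
+L1 (α=1/3) → [65/3, 19/3, 14]
+L2 (α=0) → [65/3, 19/3, 14]
+L3 (α=6/7) → [2873/21, 793/21, 1544/7]
= [137, 38, 221]

query (2,0) [L1,L2,L3,L5] — begin 0,0,0
L1 α=4/5: [408/5, 732/5, 108/5]
L2 α=5/6: [4433/30, 2516/15, 3583/30]
L3 α=5/6: [40583/180, 7858/45, 10333/180]
L5 α=1/3: [59213/270, 18686/135, 22663/270]
→ [219, 138, 84]

at x=0,y=1 over L1,L2,L3,L5,L6:
L1 α=3/4: [381/2, 84, 15/4]
L2 α=0: [381/2, 84, 15/4]
L3 α=2/3: [191/2, 164, 1015/12]
L5 α=1/4: [659/8, 725/4, 1547/16]
L6 α=1/5: [889/10, 802/5, 1919/20]
rounded: [89, 160, 96]

(1,0) stack=L1,L2,L3,L5,L6; from [0,0,0]:
+L1 (α=0) → [0, 0, 0]
+L2 (α=5/8) → [1105/8, 395/8, 415/4]
+L3 (α=1/3) → [1241/12, 169/4, 655/6]
+L5 (α=3/5) → [3293/30, 269/2, 590/3]
+L6 (α=3/8) → [5741/48, 1717/16, 5029/24]
rounded: [120, 107, 210]

query (0,0) [L1,L2,L3,L5,L6,L7] — begin 0,0,0
+L1 (α=2/3) → [70, 310/3, 116/3]
+L2 (α=0) → [70, 310/3, 116/3]
+L3 (α=3/5) → [566/5, 2321/15, 500/3]
+L5 (α=1) → [182, 186, 181]
+L6 (α=1/3) → [572/3, 178, 428/3]
+L7 (α=3/7) → [3215/21, 1423/7, 368/3]
→ [153, 203, 123]

query (1,0) [L1,L2,L3,L5,L6,L7] — begin 0,0,0
L1 α=0: [0, 0, 0]
L2 α=5/8: [1105/8, 395/8, 415/4]
L3 α=1/3: [1241/12, 169/4, 655/6]
L5 α=3/5: [3293/30, 269/2, 590/3]
L6 α=3/8: [5741/48, 1717/16, 5029/24]
L7 α=1/2: [11549/96, 3541/32, 11077/48]
→ [120, 111, 231]

at x=1,y=1 over L1,L2,L3,L5,L6,L7:
after L1 α=1/2: [251/2, 195/2, 23/2]
after L2 α=1/3: [289/3, 139, 47]
after L3 α=2/3: [1429/9, 559/3, 133/3]
after L5 α=5/7: [13478/63, 4913/21, 446/21]
after L6 α=1/2: [13291/63, 6467/42, 4625/42]
after L7 α=1/3: [35654/189, 10016/63, 8909/63]
= [189, 159, 141]


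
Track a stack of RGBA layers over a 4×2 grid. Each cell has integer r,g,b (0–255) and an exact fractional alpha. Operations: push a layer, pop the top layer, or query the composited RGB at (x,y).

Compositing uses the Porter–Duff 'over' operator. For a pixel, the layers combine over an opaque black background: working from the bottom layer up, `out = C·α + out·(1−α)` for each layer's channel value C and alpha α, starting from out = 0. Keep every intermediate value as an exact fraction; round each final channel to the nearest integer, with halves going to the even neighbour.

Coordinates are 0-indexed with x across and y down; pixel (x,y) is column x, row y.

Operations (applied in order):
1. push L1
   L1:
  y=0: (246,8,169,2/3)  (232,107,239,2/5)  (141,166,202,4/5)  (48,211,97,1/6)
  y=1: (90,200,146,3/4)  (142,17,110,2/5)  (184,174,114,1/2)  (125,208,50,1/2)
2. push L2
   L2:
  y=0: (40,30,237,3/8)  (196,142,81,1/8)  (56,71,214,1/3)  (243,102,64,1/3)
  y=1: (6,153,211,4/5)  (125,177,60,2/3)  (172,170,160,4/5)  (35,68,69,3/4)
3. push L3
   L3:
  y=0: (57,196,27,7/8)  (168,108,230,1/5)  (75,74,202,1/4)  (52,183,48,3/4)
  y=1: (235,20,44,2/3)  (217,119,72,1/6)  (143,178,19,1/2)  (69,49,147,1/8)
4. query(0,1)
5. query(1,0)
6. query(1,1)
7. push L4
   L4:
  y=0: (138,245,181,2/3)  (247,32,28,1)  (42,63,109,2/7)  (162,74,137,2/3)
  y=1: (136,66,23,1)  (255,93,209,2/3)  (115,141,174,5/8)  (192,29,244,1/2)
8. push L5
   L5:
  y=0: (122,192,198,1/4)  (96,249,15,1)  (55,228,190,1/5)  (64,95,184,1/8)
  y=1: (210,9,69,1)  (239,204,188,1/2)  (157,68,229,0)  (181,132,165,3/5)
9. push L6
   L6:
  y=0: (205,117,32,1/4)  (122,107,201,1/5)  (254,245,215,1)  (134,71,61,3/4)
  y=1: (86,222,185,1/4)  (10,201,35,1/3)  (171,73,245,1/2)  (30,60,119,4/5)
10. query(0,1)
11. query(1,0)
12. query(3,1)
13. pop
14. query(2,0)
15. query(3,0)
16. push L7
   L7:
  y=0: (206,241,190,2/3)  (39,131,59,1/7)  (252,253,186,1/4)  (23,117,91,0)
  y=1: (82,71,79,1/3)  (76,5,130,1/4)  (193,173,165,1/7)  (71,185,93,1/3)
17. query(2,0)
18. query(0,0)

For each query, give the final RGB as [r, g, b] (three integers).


query (0,1) [L1,L2,L3] — begin 0,0,0
after L1 α=3/4: [135/2, 150, 219/2]
after L2 α=4/5: [183/10, 762/5, 1907/10]
after L3 α=2/3: [4883/30, 962/15, 929/10]
→ [163, 64, 93]

query (1,0) [L1,L2,L3] — begin 0,0,0
L1 α=2/5: [464/5, 214/5, 478/5]
L2 α=1/8: [1057/10, 276/5, 3751/40]
L3 α=1/5: [2954/25, 1644/25, 6051/50]
→ [118, 66, 121]

(1,1) stack=L1,L2,L3; from [0,0,0]:
+L1 (α=2/5) → [284/5, 34/5, 44]
+L2 (α=2/3) → [1534/15, 1804/15, 164/3]
+L3 (α=1/6) → [2185/18, 2161/18, 518/9]
→ [121, 120, 58]

at x=0,y=1 over L1,L2,L3,L4,L5,L6:
+L1 (α=3/4) → [135/2, 150, 219/2]
+L2 (α=4/5) → [183/10, 762/5, 1907/10]
+L3 (α=2/3) → [4883/30, 962/15, 929/10]
+L4 (α=1) → [136, 66, 23]
+L5 (α=1) → [210, 9, 69]
+L6 (α=1/4) → [179, 249/4, 98]
rounded: [179, 62, 98]

at x=1,y=0 over L1,L2,L3,L4,L5,L6:
L1 α=2/5: [464/5, 214/5, 478/5]
L2 α=1/8: [1057/10, 276/5, 3751/40]
L3 α=1/5: [2954/25, 1644/25, 6051/50]
L4 α=1: [247, 32, 28]
L5 α=1: [96, 249, 15]
L6 α=1/5: [506/5, 1103/5, 261/5]
rounded: [101, 221, 52]

(3,1) stack=L1,L2,L3,L4,L5,L6; from [0,0,0]:
L1 α=1/2: [125/2, 104, 25]
L2 α=3/4: [335/8, 77, 58]
L3 α=1/8: [2897/64, 147/2, 553/8]
L4 α=1/2: [15185/128, 205/4, 2505/16]
L5 α=3/5: [49937/320, 997/10, 1293/8]
L6 α=4/5: [88337/1600, 3397/50, 5101/40]
→ [55, 68, 128]

query (2,0) [L1,L2,L3,L4,L5] — begin 0,0,0
L1 α=4/5: [564/5, 664/5, 808/5]
L2 α=1/3: [1408/15, 561/5, 2686/15]
L3 α=1/4: [1783/20, 2053/20, 924/5]
L4 α=2/7: [2119/28, 2557/28, 1142/7]
L5 α=1/5: [2504/35, 4153/35, 5898/35]
→ [72, 119, 169]

at x=3,y=0 over L1,L2,L3,L4,L5:
+L1 (α=1/6) → [8, 211/6, 97/6]
+L2 (α=1/3) → [259/3, 517/9, 289/9]
+L3 (α=3/4) → [727/12, 2729/18, 1585/36]
+L4 (α=2/3) → [4615/36, 5393/54, 11449/108]
+L5 (α=1/8) → [34609/288, 42881/432, 100015/864]
rounded: [120, 99, 116]

(2,0) stack=L1,L2,L3,L4,L5,L7; from [0,0,0]:
after L1 α=4/5: [564/5, 664/5, 808/5]
after L2 α=1/3: [1408/15, 561/5, 2686/15]
after L3 α=1/4: [1783/20, 2053/20, 924/5]
after L4 α=2/7: [2119/28, 2557/28, 1142/7]
after L5 α=1/5: [2504/35, 4153/35, 5898/35]
after L7 α=1/4: [4083/35, 10657/70, 6051/35]
→ [117, 152, 173]

(0,0) stack=L1,L2,L3,L4,L5,L7; from [0,0,0]:
L1 α=2/3: [164, 16/3, 338/3]
L2 α=3/8: [235/2, 175/12, 3823/24]
L3 α=7/8: [1033/16, 16639/96, 8359/192]
L4 α=2/3: [5449/48, 63679/288, 77863/576]
L5 α=1/4: [7401/64, 82111/384, 115879/768]
L7 α=2/3: [33769/192, 267199/1152, 407719/2304]
= [176, 232, 177]
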